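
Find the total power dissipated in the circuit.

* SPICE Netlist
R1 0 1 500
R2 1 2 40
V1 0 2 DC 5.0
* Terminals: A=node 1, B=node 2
Nodal analysis, taking node 2 as the 0 V reference.
Source V1 fixes V_0 = 5 V.
KCL at each unknown node (sum of currents leaving = 0; resistances in Ω):
  Node 1: (V_1 - 5)/500 + (V_1 - 0)/40 = 0
Collecting terms: 0.027 × V_1 = 0.01  =>  V_1 = 0.3704 V
Power in each resistor, P = (ΔV)²/R:
  P_R1 = (5 - 0.3704)²/500 = 0.04287 W
  P_R2 = (0.3704 - 0)²/40 = 0.003429 W
P_total = P_R1 + P_R2 = 0.0463 W

Final answer: 0.0463 W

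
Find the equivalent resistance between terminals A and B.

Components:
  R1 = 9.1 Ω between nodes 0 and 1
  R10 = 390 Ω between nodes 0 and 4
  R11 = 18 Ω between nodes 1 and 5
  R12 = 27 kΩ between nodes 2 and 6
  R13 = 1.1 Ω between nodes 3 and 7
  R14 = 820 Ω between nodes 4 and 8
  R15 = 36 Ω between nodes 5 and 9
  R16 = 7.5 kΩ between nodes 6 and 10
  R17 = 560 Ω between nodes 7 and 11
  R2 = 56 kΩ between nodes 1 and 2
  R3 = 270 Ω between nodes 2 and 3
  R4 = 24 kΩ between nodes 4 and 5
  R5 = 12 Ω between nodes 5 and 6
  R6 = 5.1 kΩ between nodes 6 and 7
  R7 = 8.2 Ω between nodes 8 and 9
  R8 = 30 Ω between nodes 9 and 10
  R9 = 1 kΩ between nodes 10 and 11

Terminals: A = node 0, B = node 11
The network is not a plain series/parallel combination. Inject a 1 A test current into terminal A (node 0) and return it from terminal B (node 11); then R_eq = V_A / (1 A).
Nodal analysis, taking node 11 as the 0 V reference.
Current source I_test pushes 1 A into node 0 and draws it out of node 11.
KCL at each unknown node (sum of currents leaving = 0; resistances in Ω):
  Node 0: (V_0 - V_1)/9.1 + (V_0 - V_4)/390 - 1 = 0
  Node 1: (V_1 - V_0)/9.1 + (V_1 - V_2)/56000 + (V_1 - V_5)/18 = 0
  Node 2: (V_2 - V_1)/56000 + (V_2 - V_3)/270 + (V_2 - V_6)/27000 = 0
  Node 3: (V_3 - V_2)/270 + (V_3 - V_7)/1.1 = 0
  Node 4: (V_4 - V_0)/390 + (V_4 - V_5)/24000 + (V_4 - V_8)/820 = 0
  Node 5: (V_5 - V_1)/18 + (V_5 - V_4)/24000 + (V_5 - V_6)/12 + (V_5 - V_9)/36 = 0
  Node 6: (V_6 - V_2)/27000 + (V_6 - V_5)/12 + (V_6 - V_7)/5100 + (V_6 - V_10)/7500 = 0
  Node 7: (V_7 - V_3)/1.1 + (V_7 - V_6)/5100 + (V_7 - 0)/560 = 0
  Node 8: (V_8 - V_4)/820 + (V_8 - V_9)/8.2 = 0
  Node 9: (V_9 - V_5)/36 + (V_9 - V_8)/8.2 + (V_9 - V_10)/30 = 0
  Node 10: (V_10 - V_6)/7500 + (V_10 - V_9)/30 + (V_10 - 0)/1000 = 0
Collecting terms (coefficients in siemens):
  0.1125·V_0 - 0.1099·V_1 - 0.002564·V_4 = 1
  0.1655·V_1 - 0.1099·V_0 - 0.00001786·V_2 - 0.05556·V_5 = 0
  0.003759·V_2 - 0.00001786·V_1 - 0.003704·V_3 - 0.00003704·V_6 = 0
  0.9128·V_3 - 0.003704·V_2 - 0.9091·V_7 = 0
  0.003825·V_4 - 0.002564·V_0 - 0.00004167·V_5 - 0.00122·V_8 = 0
  0.1667·V_5 - 0.05556·V_1 - 0.00004167·V_4 - 0.08333·V_6 - 0.02778·V_9 = 0
  0.0837·V_6 - 0.00003704·V_2 - 0.08333·V_5 - 0.0001961·V_7 - 0.0001333·V_10 = 0
  0.9111·V_7 - 0.9091·V_3 - 0.0001961·V_6 = 0
  0.1232·V_8 - 0.00122·V_4 - 0.122·V_9 = 0
  0.1831·V_9 - 0.02778·V_5 - 0.122·V_8 - 0.03333·V_10 = 0
  0.03447·V_10 - 0.0001333·V_6 - 0.03333·V_9 = 0
Solving these 11 simultaneous equations (Gaussian elimination) gives:
  V_0 = 888.1 V, V_1 = 879.4 V, V_2 = 117 V, V_3 = 105.9 V
  V_4 = 871 V, V_5 = 862.5 V, V_6 = 860.3 V, V_7 = 105.9 V
  V_8 = 835.4 V, V_9 = 835.1 V, V_10 = 810.9 V
R_eq = V_0 / 1 A = 888.1 Ω

Final answer: 888.1 Ω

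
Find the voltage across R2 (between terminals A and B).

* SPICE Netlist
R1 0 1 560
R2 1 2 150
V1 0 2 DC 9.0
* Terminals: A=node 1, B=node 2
R1 and R2 are in series across V1 (node 0 → node 1 → node 2), and the output A–B is taken across R2, so this is a voltage divider.
Series current: I = V1/(R1 + R2) = 9/(560 + 150) = 9/710 = 0.01268 A
V_R2 = I × R2 = V1 × R2/(R1 + R2) = 9 × 150/710 = 1.901 V

Final answer: 1.901 V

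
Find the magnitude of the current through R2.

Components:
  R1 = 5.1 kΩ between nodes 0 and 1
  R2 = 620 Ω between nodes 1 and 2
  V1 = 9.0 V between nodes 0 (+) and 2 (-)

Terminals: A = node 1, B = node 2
Nodal analysis, taking node 2 as the 0 V reference.
Source V1 fixes V_0 = 9 V.
KCL at each unknown node (sum of currents leaving = 0; resistances in Ω):
  Node 1: (V_1 - 9)/5100 + (V_1 - 0)/620 = 0
Collecting terms: 0.001809 × V_1 = 0.001765  =>  V_1 = 0.9755 V
I_R2 = (V_1 - V_2)/R2 = (0.9755 - 0)/620 = 0.001573 A
|I_R2| = 0.001573 A

Final answer: |I_R2| = 0.001573 A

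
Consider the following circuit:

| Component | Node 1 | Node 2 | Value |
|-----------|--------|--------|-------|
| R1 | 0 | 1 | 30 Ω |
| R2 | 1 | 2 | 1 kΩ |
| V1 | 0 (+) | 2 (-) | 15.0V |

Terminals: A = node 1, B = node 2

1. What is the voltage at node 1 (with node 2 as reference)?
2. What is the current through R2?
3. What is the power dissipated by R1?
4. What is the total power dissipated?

Nodal analysis, taking node 2 as the 0 V reference.
Source V1 fixes V_0 = 15 V.
KCL at each unknown node (sum of currents leaving = 0; resistances in Ω):
  Node 1: (V_1 - 15)/30 + (V_1 - 0)/1000 = 0
Collecting terms: 0.03433 × V_1 = 0.5  =>  V_1 = 14.56 V
Part 1:
  Read off the nodal solution: V_1 = 14.56 V
Part 2:
  I_R2 = (V_1 - V_2)/R2 = (14.56 - 0)/1000 = 0.01456 A
  Magnitude: I_R2 = 0.01456 A
Part 3:
  I_R1 = (V_0 - V_1)/R1 = (15 - 14.56)/30 = 0.01456 A
  P_R1 = I_R1² × R1 = (0.01456)² × 30 = 0.006363 W
Part 4:
  Power in each resistor, P = (ΔV)²/R:
    P_R1 = (15 - 14.56)²/30 = 0.006363 W
    P_R2 = (14.56 - 0)²/1000 = 0.2121 W
  P_total = P_R1 + P_R2 = 0.2184 W

Final answers:
1. V_1 = 14.56 V
2. I_R2 = 0.01456 A
3. P_R1 = 0.006363 W
4. P_total = 0.2184 W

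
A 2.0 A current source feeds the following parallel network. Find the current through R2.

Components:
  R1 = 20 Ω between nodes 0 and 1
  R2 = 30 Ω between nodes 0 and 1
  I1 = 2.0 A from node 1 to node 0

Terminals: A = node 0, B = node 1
All resistors sit directly between nodes 0 and 1, so they are in parallel and share one voltage V; the full source current 2 A splits among them.
1/R_par = 1/20 + 1/30 = 0.08333 S  =>  R_par = 12 Ω
V = I × R_par = 2 × 12 = 24 V
I_R2 = V/R2 = 24/30 = 0.8 A

Final answer: 0.8 A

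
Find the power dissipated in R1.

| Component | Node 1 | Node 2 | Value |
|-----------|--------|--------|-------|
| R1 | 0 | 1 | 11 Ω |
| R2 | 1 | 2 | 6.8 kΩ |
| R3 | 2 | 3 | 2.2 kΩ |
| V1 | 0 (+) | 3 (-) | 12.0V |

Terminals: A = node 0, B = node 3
Nodal analysis, taking node 3 as the 0 V reference.
Source V1 fixes V_0 = 12 V.
KCL at each unknown node (sum of currents leaving = 0; resistances in Ω):
  Node 1: (V_1 - 12)/11 + (V_1 - V_2)/6800 = 0
  Node 2: (V_2 - V_1)/6800 + (V_2 - 0)/2200 = 0
Collecting terms (coefficients in siemens):
  0.09106·V_1 - 0.0001471·V_2 = 1.091
  0.0006016·V_2 - 0.0001471·V_1 = 0
Determinant D = (0.09106)(0.0006016) - (-0.0001471)(-0.0001471) = 0.00005476
V_1 = [(1.091)(0.0006016) - (-0.0001471)(0)]/D = 11.99 V
V_2 = [(0.09106)(0) - (1.091)(-0.0001471)]/D = 2.93 V
I_R1 = (V_0 - V_1)/R1 = (12 - 11.99)/11 = 0.001332 A
P_R1 = I_R1² × R1 = (0.001332)² × 11 = 0.00001951 W

Final answer: 1.951e-05 W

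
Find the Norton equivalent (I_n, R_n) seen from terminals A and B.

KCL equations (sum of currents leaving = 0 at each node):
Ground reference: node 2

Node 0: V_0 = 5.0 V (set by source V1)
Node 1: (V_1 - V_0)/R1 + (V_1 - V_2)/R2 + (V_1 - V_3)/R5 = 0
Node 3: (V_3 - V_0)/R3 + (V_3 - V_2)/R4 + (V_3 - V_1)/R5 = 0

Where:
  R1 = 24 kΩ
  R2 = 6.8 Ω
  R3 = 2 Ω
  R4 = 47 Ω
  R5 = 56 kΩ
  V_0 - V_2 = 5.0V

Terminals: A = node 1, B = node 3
Find the Thévenin equivalent first; then I_n = V_th/R_th and R_n = R_th.
Step 1 — V_th is the open-circuit voltage V_A - V_B (nothing connected across the terminals).
Nodal analysis, taking node 2 as the 0 V reference.
Source V1 fixes V_0 = 5 V.
KCL at each unknown node (sum of currents leaving = 0; resistances in Ω):
  Node 1: (V_1 - 5)/24000 + (V_1 - 0)/6.8 + (V_1 - V_3)/56000 = 0
  Node 3: (V_3 - 5)/2 + (V_3 - 0)/47 + (V_3 - V_1)/56000 = 0
Collecting terms (coefficients in siemens):
  0.1471·V_1 - 0.00001786·V_3 = 0.0002083
  0.5213·V_3 - 0.00001786·V_1 = 2.5
Determinant D = (0.1471)(0.5213) - (-0.00001786)(-0.00001786) = 0.07669
V_1 = [(0.0002083)(0.5213) - (-0.00001786)(2.5)]/D = 0.001998 V
V_3 = [(0.1471)(2.5) - (0.0002083)(-0.00001786)]/D = 4.796 V
V_th = V_1 - V_3 = 0.001998 - 4.796 = -4.794 V
Step 2 — R_th: zero the source — replace V1 by a short circuit (node 2 merges into node 0) — and find the resistance seen between A (node 1) and B (node 3).
Reduce the network between node 1 (A) and node 3 (B) by series/parallel combination:
  Rp1 = R1 ‖ R2 (parallel, both between nodes 0 and 1) = 1/(1/24000 + 1/6.8) = 6.798 Ω
  Rp2 = R3 ‖ R4 (parallel, both between nodes 0 and 3) = 1/(1/2 + 1/47) = 1.918 Ω
  Rs1 = Rp1 + Rp2 (series, joined only at node 0) = 6.798 + 1.918 = 8.716 Ω
  Rp3 = R5 ‖ Rs1 (parallel, both between nodes 1 and 3) = 1/(1/56000 + 1/8.716) = 8.715 Ω
R_th = 8.715 Ω
I_n = V_th/R_th = -4.794/8.715 = -0.5501 A, and R_n = R_th = 8.715 Ω

Final answer: I_n = -0.5501 A, R_n = 8.715 Ω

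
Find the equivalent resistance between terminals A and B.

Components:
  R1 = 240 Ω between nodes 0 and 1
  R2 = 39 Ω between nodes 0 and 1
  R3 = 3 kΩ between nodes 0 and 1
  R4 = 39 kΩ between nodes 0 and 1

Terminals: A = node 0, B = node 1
Reduce the network between node 0 (A) and node 1 (B) by series/parallel combination:
  Rp1 = R1 ‖ R2 ‖ R3 ‖ R4 (parallel, all between nodes 0 and 1) = 1/(1/240 + 1/39 + 1/3000 + 1/39000) = 33.15 Ω
R_eq = 33.15 Ω

Final answer: 33.15 Ω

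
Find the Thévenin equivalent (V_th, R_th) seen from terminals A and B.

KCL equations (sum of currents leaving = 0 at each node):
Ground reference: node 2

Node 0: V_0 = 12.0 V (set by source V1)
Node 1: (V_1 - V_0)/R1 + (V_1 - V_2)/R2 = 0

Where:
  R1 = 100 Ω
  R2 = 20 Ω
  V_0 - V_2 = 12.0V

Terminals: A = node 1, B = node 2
Step 1 — V_th is the open-circuit voltage V_A - V_B (nothing connected across the terminals).
Nodal analysis, taking node 2 as the 0 V reference.
Source V1 fixes V_0 = 12 V.
KCL at each unknown node (sum of currents leaving = 0; resistances in Ω):
  Node 1: (V_1 - 12)/100 + (V_1 - 0)/20 = 0
Collecting terms: 0.06 × V_1 = 0.12  =>  V_1 = 2 V
V_th = V_1 - V_2 = 2 - 0 = 2 V
Step 2 — R_th: zero the source — replace V1 by a short circuit (node 2 merges into node 0) — and find the resistance seen between A (node 1) and B (node 0).
Reduce the network between node 1 (A) and node 0 (B) by series/parallel combination:
  Rp1 = R1 ‖ R2 (parallel, both between nodes 0 and 1) = 1/(1/100 + 1/20) = 16.67 Ω
R_th = 16.67 Ω

Final answer: V_th = 2 V, R_th = 16.67 Ω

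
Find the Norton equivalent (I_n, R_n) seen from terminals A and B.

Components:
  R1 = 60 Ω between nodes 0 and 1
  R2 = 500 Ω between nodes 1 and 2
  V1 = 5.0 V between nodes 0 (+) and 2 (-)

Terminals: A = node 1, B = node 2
Find the Thévenin equivalent first; then I_n = V_th/R_th and R_n = R_th.
Step 1 — V_th is the open-circuit voltage V_A - V_B (nothing connected across the terminals).
Nodal analysis, taking node 2 as the 0 V reference.
Source V1 fixes V_0 = 5 V.
KCL at each unknown node (sum of currents leaving = 0; resistances in Ω):
  Node 1: (V_1 - 5)/60 + (V_1 - 0)/500 = 0
Collecting terms: 0.01867 × V_1 = 0.08333  =>  V_1 = 4.464 V
V_th = V_1 - V_2 = 4.464 - 0 = 4.464 V
Step 2 — R_th: zero the source — replace V1 by a short circuit (node 2 merges into node 0) — and find the resistance seen between A (node 1) and B (node 0).
Reduce the network between node 1 (A) and node 0 (B) by series/parallel combination:
  Rp1 = R1 ‖ R2 (parallel, both between nodes 0 and 1) = 1/(1/60 + 1/500) = 53.57 Ω
R_th = 53.57 Ω
I_n = V_th/R_th = 4.464/53.57 = 0.08333 A, and R_n = R_th = 53.57 Ω

Final answer: I_n = 0.08333 A, R_n = 53.57 Ω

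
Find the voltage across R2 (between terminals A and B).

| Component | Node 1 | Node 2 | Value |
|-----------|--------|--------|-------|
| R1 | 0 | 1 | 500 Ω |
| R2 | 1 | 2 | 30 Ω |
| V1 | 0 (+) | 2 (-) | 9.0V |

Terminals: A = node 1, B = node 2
R1 and R2 are in series across V1 (node 0 → node 1 → node 2), and the output A–B is taken across R2, so this is a voltage divider.
Series current: I = V1/(R1 + R2) = 9/(500 + 30) = 9/530 = 0.01698 A
V_R2 = I × R2 = V1 × R2/(R1 + R2) = 9 × 30/530 = 0.5094 V

Final answer: 0.5094 V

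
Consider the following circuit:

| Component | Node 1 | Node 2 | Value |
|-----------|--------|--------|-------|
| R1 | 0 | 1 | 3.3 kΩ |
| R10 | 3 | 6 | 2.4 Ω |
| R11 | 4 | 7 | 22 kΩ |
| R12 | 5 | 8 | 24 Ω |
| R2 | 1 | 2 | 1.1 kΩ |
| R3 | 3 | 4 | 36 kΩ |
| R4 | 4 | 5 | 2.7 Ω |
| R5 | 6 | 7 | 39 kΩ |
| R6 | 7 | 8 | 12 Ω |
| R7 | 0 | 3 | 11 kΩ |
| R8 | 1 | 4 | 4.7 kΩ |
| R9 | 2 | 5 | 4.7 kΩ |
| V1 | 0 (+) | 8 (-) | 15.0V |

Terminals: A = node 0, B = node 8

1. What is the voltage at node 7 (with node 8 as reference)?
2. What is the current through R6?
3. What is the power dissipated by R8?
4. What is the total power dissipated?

Nodal analysis, taking node 8 as the 0 V reference.
Source V1 fixes V_0 = 15 V.
KCL at each unknown node (sum of currents leaving = 0; resistances in Ω):
  Node 1: (V_1 - 15)/3300 + (V_1 - V_2)/1100 + (V_1 - V_4)/4700 = 0
  Node 2: (V_2 - V_1)/1100 + (V_2 - V_5)/4700 = 0
  Node 3: (V_3 - V_4)/36000 + (V_3 - 15)/11000 + (V_3 - V_6)/2.4 = 0
  Node 4: (V_4 - V_3)/36000 + (V_4 - V_5)/2.7 + (V_4 - V_1)/4700 + (V_4 - V_7)/22000 = 0
  Node 5: (V_5 - V_4)/2.7 + (V_5 - V_2)/4700 + (V_5 - 0)/24 = 0
  Node 6: (V_6 - V_7)/39000 + (V_6 - V_3)/2.4 = 0
  Node 7: (V_7 - V_6)/39000 + (V_7 - 0)/12 + (V_7 - V_4)/22000 = 0
Collecting terms (coefficients in siemens):
  0.001425·V_1 - 0.0009091·V_2 - 0.0002128·V_4 = 0.004545
  0.001122·V_2 - 0.0009091·V_1 - 0.0002128·V_5 = 0
  0.4168·V_3 - 0.00002778·V_4 - 0.4167·V_6 = 0.001364
  0.3707·V_4 - 0.0002128·V_1 - 0.00002778·V_3 - 0.3704·V_5 - 0.00004545·V_7 = 0
  0.4122·V_5 - 0.0002128·V_2 - 0.3704·V_4 = 0
  0.4167·V_6 - 0.4167·V_3 - 0.00002564·V_7 = 0
  0.0834·V_7 - 0.00004545·V_4 - 0.00002564·V_6 = 0
Solving these 7 simultaneous equations (Gaussian elimination) gives:
  V_1 = 6.644 V, V_2 = 5.396 V, V_3 = 9.463 V, V_4 = 0.07143 V
  V_5 = 0.06696 V, V_6 = 9.462 V, V_7 = 0.002948 V
Part 1:
  Read off the nodal solution: V_7 = 0.002948 V
Part 2:
  I_R6 = (V_7 - V_8)/R6 = (0.002948 - 0)/12 = 0.0002457 A
  Magnitude: I_R6 = 0.0002457 A
Part 3:
  I_R8 = (V_1 - V_4)/R8 = (6.644 - 0.07143)/4700 = 0.001398 A
  P_R8 = I_R8² × R8 = (0.001398)² × 4700 = 0.00919 W
Part 4:
  Power in each resistor, P = (ΔV)²/R:
    P_R1 = (15 - 6.644)²/3300 = 0.02116 W
    P_R2 = (6.644 - 5.396)²/1100 = 0.001414 W
    P_R3 = (9.463 - 0.07143)²/36000 = 0.00245 W
    P_R4 = (0.07143 - 0.06696)²/2.7 = 0.000007405 W
    P_R5 = (9.462 - 0.002948)²/39000 = 0.002294 W
    P_R6 = (0.002948 - 0)²/12 = 0.0000007241 W
    P_R7 = (15 - 9.463)²/11000 = 0.002788 W
    P_R8 = (6.644 - 0.07143)²/4700 = 0.00919 W
    P_R9 = (5.396 - 0.06696)²/4700 = 0.006043 W
    P_R10 = (9.463 - 9.462)²/2.4 = 0.0000001412 W
    P_R11 = (0.07143 - 0.002948)²/22000 = 0.0000002132 W
    P_R12 = (0.06696 - 0)²/24 = 0.0001868 W
  P_total = P_R1 + P_R2 + P_R3 + P_R4 + P_R5 + P_R6 + P_R7 + P_R8 + P_R9 + P_R10 + P_R11 + P_R12 = 0.04553 W

Final answers:
1. V_7 = 0.002948 V
2. I_R6 = 0.0002457 A
3. P_R8 = 0.00919 W
4. P_total = 0.04553 W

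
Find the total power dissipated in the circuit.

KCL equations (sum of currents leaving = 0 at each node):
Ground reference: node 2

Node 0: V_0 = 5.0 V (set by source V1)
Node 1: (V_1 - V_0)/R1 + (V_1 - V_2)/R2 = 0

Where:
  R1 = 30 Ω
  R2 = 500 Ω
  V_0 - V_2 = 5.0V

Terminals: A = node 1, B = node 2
Nodal analysis, taking node 2 as the 0 V reference.
Source V1 fixes V_0 = 5 V.
KCL at each unknown node (sum of currents leaving = 0; resistances in Ω):
  Node 1: (V_1 - 5)/30 + (V_1 - 0)/500 = 0
Collecting terms: 0.03533 × V_1 = 0.1667  =>  V_1 = 4.717 V
Power in each resistor, P = (ΔV)²/R:
  P_R1 = (5 - 4.717)²/30 = 0.00267 W
  P_R2 = (4.717 - 0)²/500 = 0.0445 W
P_total = P_R1 + P_R2 = 0.04717 W

Final answer: 0.04717 W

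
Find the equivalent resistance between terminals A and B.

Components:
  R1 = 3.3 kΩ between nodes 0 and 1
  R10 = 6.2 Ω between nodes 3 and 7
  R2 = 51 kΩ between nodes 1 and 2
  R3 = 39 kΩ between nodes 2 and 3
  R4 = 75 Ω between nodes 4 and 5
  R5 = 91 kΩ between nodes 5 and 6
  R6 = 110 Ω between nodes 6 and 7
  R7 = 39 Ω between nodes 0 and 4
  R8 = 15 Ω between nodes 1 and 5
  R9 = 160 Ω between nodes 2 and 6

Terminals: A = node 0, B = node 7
The network is not a plain series/parallel combination. Inject a 1 A test current into terminal A (node 0) and return it from terminal B (node 7); then R_eq = V_A / (1 A).
Nodal analysis, taking node 7 as the 0 V reference.
Current source I_test pushes 1 A into node 0 and draws it out of node 7.
KCL at each unknown node (sum of currents leaving = 0; resistances in Ω):
  Node 0: (V_0 - V_1)/3300 + (V_0 - V_4)/39 - 1 = 0
  Node 1: (V_1 - V_0)/3300 + (V_1 - V_2)/51000 + (V_1 - V_5)/15 = 0
  Node 2: (V_2 - V_1)/51000 + (V_2 - V_3)/39000 + (V_2 - V_6)/160 = 0
  Node 3: (V_3 - V_2)/39000 + (V_3 - 0)/6.2 = 0
  Node 4: (V_4 - V_0)/39 + (V_4 - V_5)/75 = 0
  Node 5: (V_5 - V_1)/15 + (V_5 - V_4)/75 + (V_5 - V_6)/91000 = 0
  Node 6: (V_6 - V_2)/160 + (V_6 - V_5)/91000 + (V_6 - 0)/110 = 0
Collecting terms (coefficients in siemens):
  0.02594·V_0 - 0.000303·V_1 - 0.02564·V_4 = 1
  0.06699·V_1 - 0.000303·V_0 - 0.00001961·V_2 - 0.06667·V_5 = 0
  0.006295·V_2 - 0.00001961·V_1 - 0.00002564·V_3 - 0.00625·V_6 = 0
  0.1613·V_3 - 0.00002564·V_2 = 0
  0.03897·V_4 - 0.02564·V_0 - 0.01333·V_5 = 0
  0.08001·V_5 - 0.06667·V_1 - 0.01333·V_4 - 0.00001099·V_6 = 0
  0.01535·V_6 - 0.00625·V_2 - 0.00001099·V_5 = 0
Solving these 7 simultaneous equations (Gaussian elimination) gives:
  V_0 = 32970 V, V_1 = 32850 V, V_2 = 211 V, V_3 = 0.03353 V
  V_4 = 32940 V, V_5 = 32860 V, V_6 = 109.4 V
R_eq = V_0 / 1 A = 32970 Ω = 32.97 kΩ

Final answer: 32.97 kΩ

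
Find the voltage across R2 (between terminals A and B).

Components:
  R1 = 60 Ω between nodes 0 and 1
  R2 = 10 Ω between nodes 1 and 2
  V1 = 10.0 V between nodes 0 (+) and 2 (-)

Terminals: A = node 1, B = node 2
R1 and R2 are in series across V1 (node 0 → node 1 → node 2), and the output A–B is taken across R2, so this is a voltage divider.
Series current: I = V1/(R1 + R2) = 10/(60 + 10) = 10/70 = 0.1429 A
V_R2 = I × R2 = V1 × R2/(R1 + R2) = 10 × 10/70 = 1.429 V

Final answer: 1.429 V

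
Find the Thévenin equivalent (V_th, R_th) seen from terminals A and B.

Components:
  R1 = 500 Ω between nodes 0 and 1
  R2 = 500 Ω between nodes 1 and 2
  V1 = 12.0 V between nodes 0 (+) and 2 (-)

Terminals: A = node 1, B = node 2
Step 1 — V_th is the open-circuit voltage V_A - V_B (nothing connected across the terminals).
Nodal analysis, taking node 2 as the 0 V reference.
Source V1 fixes V_0 = 12 V.
KCL at each unknown node (sum of currents leaving = 0; resistances in Ω):
  Node 1: (V_1 - 12)/500 + (V_1 - 0)/500 = 0
Collecting terms: 0.004 × V_1 = 0.024  =>  V_1 = 6 V
V_th = V_1 - V_2 = 6 - 0 = 6 V
Step 2 — R_th: zero the source — replace V1 by a short circuit (node 2 merges into node 0) — and find the resistance seen between A (node 1) and B (node 0).
Reduce the network between node 1 (A) and node 0 (B) by series/parallel combination:
  Rp1 = R1 ‖ R2 (parallel, both between nodes 0 and 1) = 1/(1/500 + 1/500) = 250 Ω
R_th = 250 Ω

Final answer: V_th = 6 V, R_th = 250 Ω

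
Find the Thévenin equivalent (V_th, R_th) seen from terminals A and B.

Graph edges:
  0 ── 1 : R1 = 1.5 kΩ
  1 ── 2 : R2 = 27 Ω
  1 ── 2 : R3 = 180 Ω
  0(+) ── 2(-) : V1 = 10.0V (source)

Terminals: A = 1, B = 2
Step 1 — V_th is the open-circuit voltage V_A - V_B (nothing connected across the terminals).
Nodal analysis, taking node 2 as the 0 V reference.
Source V1 fixes V_0 = 10 V.
KCL at each unknown node (sum of currents leaving = 0; resistances in Ω):
  Node 1: (V_1 - 10)/1500 + (V_1 - 0)/27 + (V_1 - 0)/180 = 0
Collecting terms: 0.04326 × V_1 = 0.006667  =>  V_1 = 0.1541 V
V_th = V_1 - V_2 = 0.1541 - 0 = 0.1541 V
Step 2 — R_th: zero the source — replace V1 by a short circuit (node 2 merges into node 0) — and find the resistance seen between A (node 1) and B (node 0).
Reduce the network between node 1 (A) and node 0 (B) by series/parallel combination:
  Rp1 = R1 ‖ R2 ‖ R3 (parallel, all between nodes 0 and 1) = 1/(1/1500 + 1/27 + 1/180) = 23.12 Ω
R_th = 23.12 Ω

Final answer: V_th = 0.1541 V, R_th = 23.12 Ω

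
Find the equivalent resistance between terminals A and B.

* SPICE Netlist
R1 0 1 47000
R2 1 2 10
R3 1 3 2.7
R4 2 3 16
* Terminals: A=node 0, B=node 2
Reduce the network between node 0 (A) and node 2 (B) by series/parallel combination:
  Rs1 = R3 + R4 (series, joined only at node 3) = 2.7 + 16 = 18.7 Ω
  Rp1 = R2 ‖ Rs1 (parallel, both between nodes 1 and 2) = 1/(1/10 + 1/18.7) = 6.516 Ω
  Rs2 = R1 + Rp1 (series, joined only at node 1) = 47000 + 6.516 = 47010 Ω
R_eq = 47.01 kΩ

Final answer: 47.01 kΩ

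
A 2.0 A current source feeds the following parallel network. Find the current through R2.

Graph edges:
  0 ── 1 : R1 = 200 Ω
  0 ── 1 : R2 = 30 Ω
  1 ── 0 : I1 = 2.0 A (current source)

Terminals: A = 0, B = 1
All resistors sit directly between nodes 0 and 1, so they are in parallel and share one voltage V; the full source current 2 A splits among them.
1/R_par = 1/200 + 1/30 = 0.03833 S  =>  R_par = 26.09 Ω
V = I × R_par = 2 × 26.09 = 52.17 V
I_R2 = V/R2 = 52.17/30 = 1.739 A

Final answer: 1.739 A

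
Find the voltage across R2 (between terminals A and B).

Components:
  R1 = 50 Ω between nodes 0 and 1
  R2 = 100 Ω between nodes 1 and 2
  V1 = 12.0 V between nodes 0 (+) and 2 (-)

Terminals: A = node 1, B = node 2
R1 and R2 are in series across V1 (node 0 → node 1 → node 2), and the output A–B is taken across R2, so this is a voltage divider.
Series current: I = V1/(R1 + R2) = 12/(50 + 100) = 12/150 = 0.08 A
V_R2 = I × R2 = V1 × R2/(R1 + R2) = 12 × 100/150 = 8 V

Final answer: 8 V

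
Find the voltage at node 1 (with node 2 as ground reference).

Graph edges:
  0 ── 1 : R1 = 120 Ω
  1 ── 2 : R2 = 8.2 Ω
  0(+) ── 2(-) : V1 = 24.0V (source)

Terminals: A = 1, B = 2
Nodal analysis, taking node 2 as the 0 V reference.
Source V1 fixes V_0 = 24 V.
KCL at each unknown node (sum of currents leaving = 0; resistances in Ω):
  Node 1: (V_1 - 24)/120 + (V_1 - 0)/8.2 = 0
Collecting terms: 0.1303 × V_1 = 0.2  =>  V_1 = 1.535 V
The requested potential is V_1 = 1.535 V.

Final answer: V_1 = 1.535 V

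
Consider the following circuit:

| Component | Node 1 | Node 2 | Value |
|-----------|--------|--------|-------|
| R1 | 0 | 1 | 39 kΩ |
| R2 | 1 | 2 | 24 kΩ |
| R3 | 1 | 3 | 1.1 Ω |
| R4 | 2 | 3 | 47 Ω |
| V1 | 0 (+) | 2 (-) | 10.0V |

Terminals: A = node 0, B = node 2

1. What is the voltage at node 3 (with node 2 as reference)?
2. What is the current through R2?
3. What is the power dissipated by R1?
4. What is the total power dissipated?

Nodal analysis, taking node 2 as the 0 V reference.
Source V1 fixes V_0 = 10 V.
KCL at each unknown node (sum of currents leaving = 0; resistances in Ω):
  Node 1: (V_1 - 10)/39000 + (V_1 - 0)/24000 + (V_1 - V_3)/1.1 = 0
  Node 3: (V_3 - V_1)/1.1 + (V_3 - 0)/47 = 0
Collecting terms (coefficients in siemens):
  0.9092·V_1 - 0.9091·V_3 = 0.0002564
  0.9304·V_3 - 0.9091·V_1 = 0
Determinant D = (0.9092)(0.9304) - (-0.9091)(-0.9091) = 0.0194
V_1 = [(0.0002564)(0.9304) - (-0.9091)(0)]/D = 0.01229 V
V_3 = [(0.9092)(0) - (0.0002564)(-0.9091)]/D = 0.01201 V
Part 1:
  Read off the nodal solution: V_3 = 0.01201 V
Part 2:
  I_R2 = (V_1 - V_2)/R2 = (0.01229 - 0)/24000 = 0.0000005122 A
  Magnitude: I_R2 = 0.0000005122 A
Part 3:
  I_R1 = (V_0 - V_1)/R1 = (10 - 0.01229)/39000 = 0.0002561 A
  P_R1 = I_R1² × R1 = (0.0002561)² × 39000 = 0.002558 W
Part 4:
  Power in each resistor, P = (ΔV)²/R:
    P_R1 = (10 - 0.01229)²/39000 = 0.002558 W
    P_R2 = (0.01229 - 0)²/24000 = 0.000000006297 W
    P_R3 = (0.01229 - 0.01201)²/1.1 = 0.00000007185 W
    P_R4 = (0 - 0.01201)²/47 = 0.00000307 W
  P_total = P_R1 + P_R2 + P_R3 + P_R4 = 0.002561 W

Final answers:
1. V_3 = 0.01201 V
2. I_R2 = 5.122e-07 A
3. P_R1 = 0.002558 W
4. P_total = 0.002561 W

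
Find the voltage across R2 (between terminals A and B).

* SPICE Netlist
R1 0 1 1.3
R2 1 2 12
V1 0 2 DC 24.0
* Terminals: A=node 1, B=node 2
R1 and R2 are in series across V1 (node 0 → node 1 → node 2), and the output A–B is taken across R2, so this is a voltage divider.
Series current: I = V1/(R1 + R2) = 24/(1.3 + 12) = 24/13.3 = 1.805 A
V_R2 = I × R2 = V1 × R2/(R1 + R2) = 24 × 12/13.3 = 21.65 V

Final answer: 21.65 V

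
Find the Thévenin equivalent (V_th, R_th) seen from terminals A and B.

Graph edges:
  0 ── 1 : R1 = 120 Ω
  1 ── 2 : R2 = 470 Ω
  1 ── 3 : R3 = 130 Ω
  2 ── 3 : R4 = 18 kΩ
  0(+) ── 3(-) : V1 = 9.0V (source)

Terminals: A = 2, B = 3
Step 1 — V_th is the open-circuit voltage V_A - V_B (nothing connected across the terminals).
Nodal analysis, taking node 3 as the 0 V reference.
Source V1 fixes V_0 = 9 V.
KCL at each unknown node (sum of currents leaving = 0; resistances in Ω):
  Node 1: (V_1 - 9)/120 + (V_1 - V_2)/470 + (V_1 - 0)/130 = 0
  Node 2: (V_2 - V_1)/470 + (V_2 - 0)/18000 = 0
Collecting terms (coefficients in siemens):
  0.01815·V_1 - 0.002128·V_2 = 0.075
  0.002183·V_2 - 0.002128·V_1 = 0
Determinant D = (0.01815)(0.002183) - (-0.002128)(-0.002128) = 0.00003511
V_1 = [(0.075)(0.002183) - (-0.002128)(0)]/D = 4.664 V
V_2 = [(0.01815)(0) - (0.075)(-0.002128)]/D = 4.546 V
V_th = V_2 - V_3 = 4.546 - 0 = 4.546 V
Step 2 — R_th: zero the source — replace V1 by a short circuit (node 3 merges into node 0) — and find the resistance seen between A (node 2) and B (node 0).
Reduce the network between node 2 (A) and node 0 (B) by series/parallel combination:
  Rp1 = R1 ‖ R3 (parallel, both between nodes 0 and 1) = 1/(1/120 + 1/130) = 62.4 Ω
  Rs1 = R2 + Rp1 (series, joined only at node 1) = 470 + 62.4 = 532.4 Ω
  Rp2 = R4 ‖ Rs1 (parallel, both between nodes 0 and 2) = 1/(1/18000 + 1/532.4) = 517.1 Ω
R_th = 517.1 Ω

Final answer: V_th = 4.546 V, R_th = 517.1 Ω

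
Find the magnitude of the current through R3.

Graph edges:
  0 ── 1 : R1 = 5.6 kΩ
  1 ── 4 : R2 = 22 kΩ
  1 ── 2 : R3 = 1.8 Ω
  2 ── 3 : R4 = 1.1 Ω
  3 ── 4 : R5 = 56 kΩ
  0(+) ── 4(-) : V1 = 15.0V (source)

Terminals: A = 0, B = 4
Nodal analysis, taking node 4 as the 0 V reference.
Source V1 fixes V_0 = 15 V.
KCL at each unknown node (sum of currents leaving = 0; resistances in Ω):
  Node 1: (V_1 - 15)/5600 + (V_1 - 0)/22000 + (V_1 - V_2)/1.8 = 0
  Node 2: (V_2 - V_1)/1.8 + (V_2 - V_3)/1.1 = 0
  Node 3: (V_3 - V_2)/1.1 + (V_3 - 0)/56000 = 0
Collecting terms (coefficients in siemens):
  0.5558·V_1 - 0.5556·V_2 = 0.002679
  1.465·V_2 - 0.5556·V_1 - 0.9091·V_3 = 0
  0.9091·V_3 - 0.9091·V_2 = 0
Solving these 3 simultaneous equations (Gaussian elimination) gives:
  V_1 = 11.07 V, V_2 = 11.07 V, V_3 = 11.07 V
I_R3 = (V_1 - V_2)/R3 = (11.07 - 11.07)/1.8 = 0.0001977 A
|I_R3| = 0.0001977 A

Final answer: |I_R3| = 0.0001977 A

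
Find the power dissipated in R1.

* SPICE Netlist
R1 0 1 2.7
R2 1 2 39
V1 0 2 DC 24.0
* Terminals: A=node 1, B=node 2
Nodal analysis, taking node 2 as the 0 V reference.
Source V1 fixes V_0 = 24 V.
KCL at each unknown node (sum of currents leaving = 0; resistances in Ω):
  Node 1: (V_1 - 24)/2.7 + (V_1 - 0)/39 = 0
Collecting terms: 0.396 × V_1 = 8.889  =>  V_1 = 22.45 V
I_R1 = (V_0 - V_1)/R1 = (24 - 22.45)/2.7 = 0.5755 A
P_R1 = I_R1² × R1 = (0.5755)² × 2.7 = 0.8944 W

Final answer: 0.8944 W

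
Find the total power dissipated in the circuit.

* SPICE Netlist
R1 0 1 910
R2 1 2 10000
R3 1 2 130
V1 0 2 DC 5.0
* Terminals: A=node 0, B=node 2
Nodal analysis, taking node 2 as the 0 V reference.
Source V1 fixes V_0 = 5 V.
KCL at each unknown node (sum of currents leaving = 0; resistances in Ω):
  Node 1: (V_1 - 5)/910 + (V_1 - 0)/10000 + (V_1 - 0)/130 = 0
Collecting terms: 0.008891 × V_1 = 0.005495  =>  V_1 = 0.618 V
Power in each resistor, P = (ΔV)²/R:
  P_R1 = (5 - 0.618)²/910 = 0.0211 W
  P_R2 = (0.618 - 0)²/10000 = 0.00003819 W
  P_R3 = (0.618 - 0)²/130 = 0.002938 W
P_total = P_R1 + P_R2 + P_R3 = 0.02408 W

Final answer: 0.02408 W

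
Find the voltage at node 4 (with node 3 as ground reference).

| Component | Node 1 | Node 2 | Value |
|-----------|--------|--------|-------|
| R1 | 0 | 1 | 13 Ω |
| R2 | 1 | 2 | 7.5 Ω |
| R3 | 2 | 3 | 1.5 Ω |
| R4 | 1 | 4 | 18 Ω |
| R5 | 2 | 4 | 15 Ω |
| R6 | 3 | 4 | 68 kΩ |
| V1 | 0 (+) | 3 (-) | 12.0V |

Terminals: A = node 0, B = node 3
Nodal analysis, taking node 3 as the 0 V reference.
Source V1 fixes V_0 = 12 V.
KCL at each unknown node (sum of currents leaving = 0; resistances in Ω):
  Node 1: (V_1 - 12)/13 + (V_1 - V_2)/7.5 + (V_1 - V_4)/18 = 0
  Node 2: (V_2 - V_1)/7.5 + (V_2 - 0)/1.5 + (V_2 - V_4)/15 = 0
  Node 4: (V_4 - V_1)/18 + (V_4 - V_2)/15 + (V_4 - 0)/68000 = 0
Collecting terms (coefficients in siemens):
  0.2658·V_1 - 0.1333·V_2 - 0.05556·V_4 = 0.9231
  0.8667·V_2 - 0.1333·V_1 - 0.06667·V_4 = 0
  0.1222·V_4 - 0.05556·V_1 - 0.06667·V_2 = 0
Solving these 3 simultaneous equations (Gaussian elimination) gives:
  V_1 = 4.431 V, V_2 = 0.8733 V, V_4 = 2.49 V
The requested potential is V_4 = 2.49 V.

Final answer: V_4 = 2.49 V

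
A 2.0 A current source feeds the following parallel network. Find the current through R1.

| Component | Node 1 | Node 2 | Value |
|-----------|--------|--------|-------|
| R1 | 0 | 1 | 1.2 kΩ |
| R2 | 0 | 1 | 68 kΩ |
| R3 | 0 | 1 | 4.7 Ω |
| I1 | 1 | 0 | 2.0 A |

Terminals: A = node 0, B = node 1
All resistors sit directly between nodes 0 and 1, so they are in parallel and share one voltage V; the full source current 2 A splits among them.
1/R_par = 1/1200 + 1/68000 + 1/4.7 = 0.2136 S  =>  R_par = 4.681 Ω
V = I × R_par = 2 × 4.681 = 9.363 V
I_R1 = V/R1 = 9.363/1200 = 0.007802 A

Final answer: 0.007802 A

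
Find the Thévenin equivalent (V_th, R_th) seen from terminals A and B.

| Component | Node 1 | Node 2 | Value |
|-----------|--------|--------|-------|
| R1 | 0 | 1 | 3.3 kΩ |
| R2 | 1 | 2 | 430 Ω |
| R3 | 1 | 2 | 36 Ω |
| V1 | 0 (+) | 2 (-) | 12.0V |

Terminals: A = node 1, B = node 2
Step 1 — V_th is the open-circuit voltage V_A - V_B (nothing connected across the terminals).
Nodal analysis, taking node 2 as the 0 V reference.
Source V1 fixes V_0 = 12 V.
KCL at each unknown node (sum of currents leaving = 0; resistances in Ω):
  Node 1: (V_1 - 12)/3300 + (V_1 - 0)/430 + (V_1 - 0)/36 = 0
Collecting terms: 0.03041 × V_1 = 0.003636  =>  V_1 = 0.1196 V
V_th = V_1 - V_2 = 0.1196 - 0 = 0.1196 V
Step 2 — R_th: zero the source — replace V1 by a short circuit (node 2 merges into node 0) — and find the resistance seen between A (node 1) and B (node 0).
Reduce the network between node 1 (A) and node 0 (B) by series/parallel combination:
  Rp1 = R1 ‖ R2 ‖ R3 (parallel, all between nodes 0 and 1) = 1/(1/3300 + 1/430 + 1/36) = 32.89 Ω
R_th = 32.89 Ω

Final answer: V_th = 0.1196 V, R_th = 32.89 Ω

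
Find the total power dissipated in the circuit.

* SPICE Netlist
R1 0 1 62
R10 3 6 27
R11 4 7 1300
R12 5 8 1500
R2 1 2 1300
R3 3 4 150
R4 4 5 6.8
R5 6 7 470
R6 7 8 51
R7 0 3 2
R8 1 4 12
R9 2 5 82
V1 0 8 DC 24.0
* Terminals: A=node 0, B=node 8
Nodal analysis, taking node 8 as the 0 V reference.
Source V1 fixes V_0 = 24 V.
KCL at each unknown node (sum of currents leaving = 0; resistances in Ω):
  Node 1: (V_1 - 24)/62 + (V_1 - V_2)/1300 + (V_1 - V_4)/12 = 0
  Node 2: (V_2 - V_1)/1300 + (V_2 - V_5)/82 = 0
  Node 3: (V_3 - V_4)/150 + (V_3 - 24)/2 + (V_3 - V_6)/27 = 0
  Node 4: (V_4 - V_3)/150 + (V_4 - V_5)/6.8 + (V_4 - V_1)/12 + (V_4 - V_7)/1300 = 0
  Node 5: (V_5 - V_4)/6.8 + (V_5 - V_2)/82 + (V_5 - 0)/1500 = 0
  Node 6: (V_6 - V_7)/470 + (V_6 - V_3)/27 = 0
  Node 7: (V_7 - V_6)/470 + (V_7 - 0)/51 + (V_7 - V_4)/1300 = 0
Collecting terms (coefficients in siemens):
  0.1002·V_1 - 0.0007692·V_2 - 0.08333·V_4 = 0.3871
  0.01296·V_2 - 0.0007692·V_1 - 0.0122·V_5 = 0
  0.5437·V_3 - 0.006667·V_4 - 0.03704·V_6 = 12
  0.2378·V_4 - 0.08333·V_1 - 0.006667·V_3 - 0.1471·V_5 - 0.0007692·V_7 = 0
  0.1599·V_5 - 0.0122·V_2 - 0.1471·V_4 = 0
  0.03916·V_6 - 0.03704·V_3 - 0.002128·V_7 = 0
  0.0225·V_7 - 0.0007692·V_4 - 0.002128·V_6 = 0
Solving these 7 simultaneous equations (Gaussian elimination) gives:
  V_1 = 22.73 V, V_2 = 22.4 V, V_3 = 23.9 V, V_4 = 22.48 V
  V_5 = 22.38 V, V_6 = 22.76 V, V_7 = 2.92 V
Power in each resistor, P = (ΔV)²/R:
  P_R1 = (24 - 22.73)²/62 = 0.02617 W
  P_R2 = (22.73 - 22.4)²/1300 = 0.00008023 W
  P_R3 = (23.9 - 22.48)²/150 = 0.01333 W
  P_R4 = (22.48 - 22.38)²/6.8 = 0.001464 W
  P_R5 = (22.76 - 2.92)²/470 = 0.8373 W
  P_R6 = (2.92 - 0)²/51 = 0.1672 W
  P_R7 = (24 - 23.9)²/2 = 0.005332 W
  P_R8 = (22.73 - 22.48)²/12 = 0.004943 W
  P_R9 = (22.4 - 22.38)²/82 = 0.000005061 W
  P_R10 = (23.9 - 22.76)²/27 = 0.0481 W
  P_R11 = (22.48 - 2.92)²/1300 = 0.2944 W
  P_R12 = (22.38 - 0)²/1500 = 0.334 W
P_total = P_R1 + P_R2 + P_R3 + P_R4 + P_R5 + P_R6 + P_R7 + P_R8 + P_R9 + P_R10 + P_R11 + P_R12 = 1.732 W

Final answer: 1.732 W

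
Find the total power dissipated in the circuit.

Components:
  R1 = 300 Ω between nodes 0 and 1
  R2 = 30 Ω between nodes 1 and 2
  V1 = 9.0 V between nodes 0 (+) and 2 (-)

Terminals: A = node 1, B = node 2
Nodal analysis, taking node 2 as the 0 V reference.
Source V1 fixes V_0 = 9 V.
KCL at each unknown node (sum of currents leaving = 0; resistances in Ω):
  Node 1: (V_1 - 9)/300 + (V_1 - 0)/30 = 0
Collecting terms: 0.03667 × V_1 = 0.03  =>  V_1 = 0.8182 V
Power in each resistor, P = (ΔV)²/R:
  P_R1 = (9 - 0.8182)²/300 = 0.2231 W
  P_R2 = (0.8182 - 0)²/30 = 0.02231 W
P_total = P_R1 + P_R2 = 0.2455 W

Final answer: 0.2455 W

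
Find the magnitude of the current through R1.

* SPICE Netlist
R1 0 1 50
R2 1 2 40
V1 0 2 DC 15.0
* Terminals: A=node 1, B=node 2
Nodal analysis, taking node 2 as the 0 V reference.
Source V1 fixes V_0 = 15 V.
KCL at each unknown node (sum of currents leaving = 0; resistances in Ω):
  Node 1: (V_1 - 15)/50 + (V_1 - 0)/40 = 0
Collecting terms: 0.045 × V_1 = 0.3  =>  V_1 = 6.667 V
I_R1 = (V_0 - V_1)/R1 = (15 - 6.667)/50 = 0.1667 A
|I_R1| = 0.1667 A

Final answer: |I_R1| = 0.1667 A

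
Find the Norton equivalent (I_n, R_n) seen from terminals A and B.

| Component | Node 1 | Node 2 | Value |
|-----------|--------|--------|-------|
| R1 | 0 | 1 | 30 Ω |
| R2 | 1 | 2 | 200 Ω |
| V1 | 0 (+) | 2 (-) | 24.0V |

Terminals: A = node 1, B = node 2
Find the Thévenin equivalent first; then I_n = V_th/R_th and R_n = R_th.
Step 1 — V_th is the open-circuit voltage V_A - V_B (nothing connected across the terminals).
Nodal analysis, taking node 2 as the 0 V reference.
Source V1 fixes V_0 = 24 V.
KCL at each unknown node (sum of currents leaving = 0; resistances in Ω):
  Node 1: (V_1 - 24)/30 + (V_1 - 0)/200 = 0
Collecting terms: 0.03833 × V_1 = 0.8  =>  V_1 = 20.87 V
V_th = V_1 - V_2 = 20.87 - 0 = 20.87 V
Step 2 — R_th: zero the source — replace V1 by a short circuit (node 2 merges into node 0) — and find the resistance seen between A (node 1) and B (node 0).
Reduce the network between node 1 (A) and node 0 (B) by series/parallel combination:
  Rp1 = R1 ‖ R2 (parallel, both between nodes 0 and 1) = 1/(1/30 + 1/200) = 26.09 Ω
R_th = 26.09 Ω
I_n = V_th/R_th = 20.87/26.09 = 0.8 A, and R_n = R_th = 26.09 Ω

Final answer: I_n = 0.8 A, R_n = 26.09 Ω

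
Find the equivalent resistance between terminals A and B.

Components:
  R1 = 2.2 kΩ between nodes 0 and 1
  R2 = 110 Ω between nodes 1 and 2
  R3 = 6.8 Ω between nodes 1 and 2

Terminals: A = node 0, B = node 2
Reduce the network between node 0 (A) and node 2 (B) by series/parallel combination:
  Rp1 = R2 ‖ R3 (parallel, both between nodes 1 and 2) = 1/(1/110 + 1/6.8) = 6.404 Ω
  Rs1 = R1 + Rp1 (series, joined only at node 1) = 2200 + 6.404 = 2206 Ω
R_eq = 2.206 kΩ

Final answer: 2.206 kΩ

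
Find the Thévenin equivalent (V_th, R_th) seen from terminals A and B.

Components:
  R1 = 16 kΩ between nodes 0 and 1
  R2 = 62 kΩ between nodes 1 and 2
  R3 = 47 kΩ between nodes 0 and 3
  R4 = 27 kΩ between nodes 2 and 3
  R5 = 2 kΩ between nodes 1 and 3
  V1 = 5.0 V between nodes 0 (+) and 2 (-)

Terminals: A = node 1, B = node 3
Step 1 — V_th is the open-circuit voltage V_A - V_B (nothing connected across the terminals).
Nodal analysis, taking node 2 as the 0 V reference.
Source V1 fixes V_0 = 5 V.
KCL at each unknown node (sum of currents leaving = 0; resistances in Ω):
  Node 1: (V_1 - 5)/16000 + (V_1 - 0)/62000 + (V_1 - V_3)/2000 = 0
  Node 3: (V_3 - 5)/47000 + (V_3 - 0)/27000 + (V_3 - V_1)/2000 = 0
Collecting terms (coefficients in siemens):
  0.0005786·V_1 - 0.0005·V_3 = 0.0003125
  0.0005583·V_3 - 0.0005·V_1 = 0.0001064
Determinant D = (0.0005786)(0.0005583) - (-0.0005)(-0.0005) = 0.00000007306
V_1 = [(0.0003125)(0.0005583) - (-0.0005)(0.0001064)]/D = 3.116 V
V_3 = [(0.0005786)(0.0001064) - (0.0003125)(-0.0005)]/D = 2.981 V
V_th = V_1 - V_3 = 3.116 - 2.981 = 0.1349 V
Step 2 — R_th: zero the source — replace V1 by a short circuit (node 2 merges into node 0) — and find the resistance seen between A (node 1) and B (node 3).
Reduce the network between node 1 (A) and node 3 (B) by series/parallel combination:
  Rp1 = R1 ‖ R2 (parallel, both between nodes 0 and 1) = 1/(1/16000 + 1/62000) = 12720 Ω
  Rp2 = R3 ‖ R4 (parallel, both between nodes 0 and 3) = 1/(1/47000 + 1/27000) = 17150 Ω
  Rs1 = Rp1 + Rp2 (series, joined only at node 0) = 12720 + 17150 = 29870 Ω
  Rp3 = R5 ‖ Rs1 (parallel, both between nodes 1 and 3) = 1/(1/2000 + 1/29870) = 1874 Ω
R_th = 1.874 kΩ

Final answer: V_th = 0.1349 V, R_th = 1.874 kΩ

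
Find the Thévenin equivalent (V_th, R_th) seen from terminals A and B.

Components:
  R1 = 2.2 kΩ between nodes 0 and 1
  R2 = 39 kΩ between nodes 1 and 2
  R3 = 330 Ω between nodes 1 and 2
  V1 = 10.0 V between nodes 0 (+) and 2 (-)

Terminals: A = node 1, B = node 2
Step 1 — V_th is the open-circuit voltage V_A - V_B (nothing connected across the terminals).
Nodal analysis, taking node 2 as the 0 V reference.
Source V1 fixes V_0 = 10 V.
KCL at each unknown node (sum of currents leaving = 0; resistances in Ω):
  Node 1: (V_1 - 10)/2200 + (V_1 - 0)/39000 + (V_1 - 0)/330 = 0
Collecting terms: 0.00351 × V_1 = 0.004545  =>  V_1 = 1.295 V
V_th = V_1 - V_2 = 1.295 - 0 = 1.295 V
Step 2 — R_th: zero the source — replace V1 by a short circuit (node 2 merges into node 0) — and find the resistance seen between A (node 1) and B (node 0).
Reduce the network between node 1 (A) and node 0 (B) by series/parallel combination:
  Rp1 = R1 ‖ R2 ‖ R3 (parallel, all between nodes 0 and 1) = 1/(1/2200 + 1/39000 + 1/330) = 284.9 Ω
R_th = 284.9 Ω

Final answer: V_th = 1.295 V, R_th = 284.9 Ω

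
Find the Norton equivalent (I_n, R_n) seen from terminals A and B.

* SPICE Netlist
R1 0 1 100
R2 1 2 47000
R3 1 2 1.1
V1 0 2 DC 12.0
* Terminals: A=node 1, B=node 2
Find the Thévenin equivalent first; then I_n = V_th/R_th and R_n = R_th.
Step 1 — V_th is the open-circuit voltage V_A - V_B (nothing connected across the terminals).
Nodal analysis, taking node 2 as the 0 V reference.
Source V1 fixes V_0 = 12 V.
KCL at each unknown node (sum of currents leaving = 0; resistances in Ω):
  Node 1: (V_1 - 12)/100 + (V_1 - 0)/47000 + (V_1 - 0)/1.1 = 0
Collecting terms: 0.9191 × V_1 = 0.12  =>  V_1 = 0.1306 V
V_th = V_1 - V_2 = 0.1306 - 0 = 0.1306 V
Step 2 — R_th: zero the source — replace V1 by a short circuit (node 2 merges into node 0) — and find the resistance seen between A (node 1) and B (node 0).
Reduce the network between node 1 (A) and node 0 (B) by series/parallel combination:
  Rp1 = R1 ‖ R2 ‖ R3 (parallel, all between nodes 0 and 1) = 1/(1/100 + 1/47000 + 1/1.1) = 1.088 Ω
R_th = 1.088 Ω
I_n = V_th/R_th = 0.1306/1.088 = 0.12 A, and R_n = R_th = 1.088 Ω

Final answer: I_n = 0.12 A, R_n = 1.088 Ω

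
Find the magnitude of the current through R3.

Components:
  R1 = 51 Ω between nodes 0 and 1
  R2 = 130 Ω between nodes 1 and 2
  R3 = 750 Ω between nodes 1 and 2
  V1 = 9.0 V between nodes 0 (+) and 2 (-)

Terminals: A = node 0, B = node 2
Nodal analysis, taking node 2 as the 0 V reference.
Source V1 fixes V_0 = 9 V.
KCL at each unknown node (sum of currents leaving = 0; resistances in Ω):
  Node 1: (V_1 - 9)/51 + (V_1 - 0)/130 + (V_1 - 0)/750 = 0
Collecting terms: 0.02863 × V_1 = 0.1765  =>  V_1 = 6.163 V
I_R3 = (V_1 - V_2)/R3 = (6.163 - 0)/750 = 0.008217 A
|I_R3| = 0.008217 A

Final answer: |I_R3| = 0.008217 A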